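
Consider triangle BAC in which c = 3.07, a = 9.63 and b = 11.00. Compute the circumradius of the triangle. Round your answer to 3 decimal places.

5.802

By the law of cosines, cos B = (a² + c² − b²) / (2·a·c) ≈ -0.31860, so ∠B ≈ 108.58°.
Circumradius = b/(2 sin B) ≈ 5.8024.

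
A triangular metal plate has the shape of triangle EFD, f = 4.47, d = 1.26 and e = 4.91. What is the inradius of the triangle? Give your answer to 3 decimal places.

0.516

Semiperimeter s = (4.91 + 4.47 + 1.26)/2 = 5.32.
Heron's formula: area = √(5.32·0.41·0.85·4.06) ≈ 2.7436.
Inradius = area/s = 2.7436/5.32 ≈ 0.51571.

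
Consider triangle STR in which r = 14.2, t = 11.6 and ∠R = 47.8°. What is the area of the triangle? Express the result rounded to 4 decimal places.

Law of sines: sin T = t·sin R/r ≈ 0.60516.
Since r ≥ t, only the acute value applies: ∠T ≈ 37.24°.
Then ∠S = 180° − ∠R − ∠T ≈ 94.96°.
Law of sines gives s = r·sin S/sin R ≈ 19.097.
Area = ½·r·t·sin S ≈ 82.052.

area ≈ 82.0517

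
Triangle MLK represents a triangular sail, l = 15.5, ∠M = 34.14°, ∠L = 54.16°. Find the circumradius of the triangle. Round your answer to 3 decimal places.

The third angle is ∠K = 180° − ∠M − ∠L = 91.70°.
Law of sines: m = l·sin M/sin L ≈ 10.731.
Law of sines: k = l·sin K/sin L ≈ 19.112.
Circumradius = l/(2 sin L) ≈ 9.5602.

R ≈ 9.560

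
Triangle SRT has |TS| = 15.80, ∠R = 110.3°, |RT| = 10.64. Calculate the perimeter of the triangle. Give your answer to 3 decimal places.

Law of sines: sin S = |RT|·sin R/|TS| ≈ 0.63159.
Since |TS| ≥ |RT|, only the acute value applies: ∠S ≈ 39.17°.
Then ∠T = 180° − ∠R − ∠S ≈ 30.53°.
Law of sines gives |SR| = |TS|·sin T/sin R ≈ 8.5584.
Semiperimeter s = (10.64+15.8+8.5584)/2 = 17.499.
Perimeter = 10.64 + 15.8 + 8.5584 = 34.998.

34.998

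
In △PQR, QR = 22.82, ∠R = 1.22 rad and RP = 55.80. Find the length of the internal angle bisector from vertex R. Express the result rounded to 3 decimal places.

By the law of cosines, PQ² = QR² + RP² − 2·QR·RP·cos R = 2759.2, so PQ ≈ 52.528.
The bisector from R has length 2·QR·RP·cos(∠R/2)/(QR+RP) ≈ 26.551.

t_R ≈ 26.551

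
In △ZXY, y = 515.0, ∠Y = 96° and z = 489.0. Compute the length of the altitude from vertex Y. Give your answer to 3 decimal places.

111.755

Law of sines: sin Z = z·sin Y/y ≈ 0.94431.
Since y ≥ z, only the acute value applies: ∠Z ≈ 70.79°.
Then ∠X = 180° − ∠Y − ∠Z ≈ 13.21°.
Law of sines gives x = y·sin X/sin Y ≈ 118.35.
Area = ½·y·z·sin X ≈ 28777.
The altitude from Y has length 2·area/y ≈ 111.76.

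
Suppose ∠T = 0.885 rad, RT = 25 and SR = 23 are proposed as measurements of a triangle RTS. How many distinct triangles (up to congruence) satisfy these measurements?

RT·sin T = 25·sin(0.885 rad) ≈ 19.35.
Since RT sin T < SR < RT (19.35 < 23 < 25), two triangles exist.

2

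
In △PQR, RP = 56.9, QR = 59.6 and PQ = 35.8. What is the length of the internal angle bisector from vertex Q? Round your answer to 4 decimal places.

37.0763

By the law of cosines, cos Q = (PQ² + QR² − RP²) / (2·PQ·QR) ≈ 0.37405, so ∠Q ≈ 68.03°.
The bisector from Q has length 2·PQ·QR·cos(∠Q/2)/(PQ+QR) ≈ 37.076.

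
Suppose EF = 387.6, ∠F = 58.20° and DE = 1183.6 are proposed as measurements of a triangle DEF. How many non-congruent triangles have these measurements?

1

EF·sin F = 387.6·sin(58.20°) ≈ 329.4.
Since DE ≥ EF, exactly one triangle exists.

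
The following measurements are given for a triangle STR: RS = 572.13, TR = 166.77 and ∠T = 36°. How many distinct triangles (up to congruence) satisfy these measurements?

1

TR·sin T = 166.77·sin(36°) ≈ 98.02.
Since RS ≥ TR, exactly one triangle exists.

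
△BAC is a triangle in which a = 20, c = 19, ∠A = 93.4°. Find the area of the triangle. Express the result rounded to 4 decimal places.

Law of sines: sin C = c·sin A/a ≈ 0.94833.
Since a ≥ c, only the acute value applies: ∠C ≈ 71.50°.
Then ∠B = 180° − ∠A − ∠C ≈ 15.10°.
Law of sines gives b = a·sin B/sin A ≈ 5.219.
Area = ½·a·c·sin B ≈ 49.493.

area ≈ 49.4934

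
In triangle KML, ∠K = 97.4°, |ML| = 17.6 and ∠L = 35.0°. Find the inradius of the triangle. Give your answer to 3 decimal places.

3.236

The third angle is ∠M = 180° − ∠L − ∠K = 47.60°.
Law of sines: |LK| = |ML|·sin M/sin K ≈ 13.106.
Law of sines: |KM| = |ML|·sin L/sin K ≈ 10.18.
Area = ½·|ML|·|LK|·sin L ≈ 66.152.
Semiperimeter s = (17.6+13.106+10.18)/2 = 20.443.
Inradius = area/s = 66.152/20.443 ≈ 3.2359.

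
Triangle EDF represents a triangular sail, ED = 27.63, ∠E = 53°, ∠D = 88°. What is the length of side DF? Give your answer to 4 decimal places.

The third angle is ∠F = 180° − ∠E − ∠D = 39.00°.
Law of sines: DF = ED·sin E/sin F ≈ 35.064.

35.0637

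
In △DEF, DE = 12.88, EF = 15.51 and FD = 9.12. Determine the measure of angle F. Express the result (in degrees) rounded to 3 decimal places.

56.087

By the law of cosines, cos F = (EF² + FD² − DE²) / (2·EF·FD) ≈ 0.55793, so ∠F ≈ 56.09°.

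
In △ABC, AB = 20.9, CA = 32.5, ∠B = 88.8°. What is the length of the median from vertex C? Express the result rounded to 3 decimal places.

Law of sines: sin C = AB·sin B/CA ≈ 0.64294.
Since CA ≥ AB, only the acute value applies: ∠C ≈ 40.01°.
Then ∠A = 180° − ∠B − ∠C ≈ 51.19°.
Law of sines gives BC = CA·sin A/sin B ≈ 25.33.
Median from C: ½√(2·BC² + 2·CA² − AB²) ≈ 27.198.

27.198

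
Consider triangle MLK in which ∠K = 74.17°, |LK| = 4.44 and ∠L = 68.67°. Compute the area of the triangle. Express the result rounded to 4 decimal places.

The third angle is ∠M = 180° − ∠L − ∠K = 37.16°.
Law of sines: |KM| = |LK|·sin L/sin M ≈ 6.847.
Law of sines: |ML| = |LK|·sin K/sin M ≈ 7.0717.
Area = ½·|LK|·|KM|·sin K ≈ 14.624.

14.6238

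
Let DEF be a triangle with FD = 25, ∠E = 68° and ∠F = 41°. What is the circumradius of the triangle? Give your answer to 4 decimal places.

The third angle is ∠D = 180° − ∠E − ∠F = 71.00°.
Law of sines: EF = FD·sin D/sin E ≈ 25.494.
Law of sines: DE = FD·sin F/sin E ≈ 17.69.
Circumradius = FD/(2 sin E) ≈ 13.482.

R ≈ 13.4817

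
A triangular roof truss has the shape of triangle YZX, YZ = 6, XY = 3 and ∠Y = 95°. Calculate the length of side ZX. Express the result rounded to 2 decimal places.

By the law of cosines, ZX² = XY² + YZ² − 2·XY·YZ·cos Y = 48.138, so ZX ≈ 6.9381.

6.94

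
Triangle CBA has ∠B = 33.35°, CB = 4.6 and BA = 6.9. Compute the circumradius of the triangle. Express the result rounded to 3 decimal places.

By the law of cosines, AC² = CB² + BA² − 2·CB·BA·cos B = 15.743, so AC ≈ 3.9678.
Area = ½·CB·BA·sin B ≈ 8.7246.
Circumradius = AC/(2 sin B) ≈ 3.6087.

3.609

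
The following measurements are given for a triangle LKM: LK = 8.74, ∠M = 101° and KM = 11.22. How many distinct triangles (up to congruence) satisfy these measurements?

0

KM·sin M = 11.22·sin(101°) ≈ 11.01.
Since ∠M is not acute, a triangle exists only if LK > KM; here LK ≤ KM, so there is no triangle.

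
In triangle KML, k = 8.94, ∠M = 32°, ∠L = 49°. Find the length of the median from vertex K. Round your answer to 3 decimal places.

3.854

The third angle is ∠K = 180° − ∠M − ∠L = 99.00°.
Law of sines: m = k·sin M/sin K ≈ 4.7965.
Law of sines: l = k·sin L/sin K ≈ 6.8312.
Median from K: ½√(2·m² + 2·l² − k²) ≈ 3.8542.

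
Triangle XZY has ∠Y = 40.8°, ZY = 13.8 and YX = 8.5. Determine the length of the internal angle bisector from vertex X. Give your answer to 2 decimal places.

By the law of cosines, XZ² = ZY² + YX² − 2·ZY·YX·cos Y = 85.099, so XZ ≈ 9.2249.
Law of cosines again: cos X = (YX² + XZ² − ZY²)/(2·YX·XZ) ≈ -0.21101, so ∠X ≈ 102.18°.
The bisector from X has length 2·YX·XZ·cos(∠X/2)/(YX+XZ) ≈ 5.5571.

t_X ≈ 5.56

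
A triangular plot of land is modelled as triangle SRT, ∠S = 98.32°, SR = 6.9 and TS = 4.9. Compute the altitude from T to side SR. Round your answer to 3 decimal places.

4.848

By the law of cosines, RT² = TS² + SR² − 2·TS·SR·cos S = 81.405, so RT ≈ 9.0225.
Area = ½·TS·SR·sin S ≈ 16.727.
The altitude from T has length 2·area/SR ≈ 4.8484.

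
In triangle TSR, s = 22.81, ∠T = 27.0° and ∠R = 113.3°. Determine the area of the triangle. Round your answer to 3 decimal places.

The third angle is ∠S = 180° − ∠R − ∠T = 39.70°.
Law of sines: t = s·sin T/sin S ≈ 16.212.
Law of sines: r = s·sin R/sin S ≈ 32.797.
Area = ½·s·t·sin R ≈ 169.82.

area ≈ 169.816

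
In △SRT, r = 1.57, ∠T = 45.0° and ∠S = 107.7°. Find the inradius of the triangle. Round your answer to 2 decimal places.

0.50

The third angle is ∠R = 180° − ∠T − ∠S = 27.30°.
Law of sines: s = r·sin S/sin R ≈ 3.261.
Law of sines: t = r·sin T/sin R ≈ 2.4205.
Area = ½·r·s·sin T ≈ 1.8101.
Semiperimeter p = (3.261+1.57+2.4205)/2 = 3.6258.
Inradius = area/p = 1.8101/3.6258 ≈ 0.49924.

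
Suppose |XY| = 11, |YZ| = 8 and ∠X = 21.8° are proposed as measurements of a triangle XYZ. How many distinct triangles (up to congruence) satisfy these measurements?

|XY|·sin X = 11·sin(21.8°) ≈ 4.085.
Since |XY| sin X < |YZ| < |XY| (4.085 < 8 < 11), two triangles exist.

2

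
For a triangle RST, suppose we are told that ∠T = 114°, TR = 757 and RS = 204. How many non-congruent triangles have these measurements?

TR·sin T = 757·sin(114°) ≈ 691.6.
Since ∠T is not acute, a triangle exists only if RS > TR; here RS ≤ TR, so there is no triangle.

0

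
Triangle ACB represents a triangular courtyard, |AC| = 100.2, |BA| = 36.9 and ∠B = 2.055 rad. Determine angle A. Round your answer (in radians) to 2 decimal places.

∠A ≈ 0.75 rad

Law of sines: sin C = |BA|·sin B/|AC| ≈ 0.32593.
Since |AC| ≥ |BA|, only the acute value applies: ∠C ≈ 0.332 rad.
Then ∠A = π − ∠B − ∠C ≈ 0.755 rad.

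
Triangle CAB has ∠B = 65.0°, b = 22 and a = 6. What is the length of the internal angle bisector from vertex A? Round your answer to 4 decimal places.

Law of sines: sin A = a·sin B/b ≈ 0.24717.
Since b ≥ a, only the acute value applies: ∠A ≈ 14.31°.
Then ∠C = 180° − ∠B − ∠A ≈ 100.69°.
Law of sines gives c = b·sin C/sin B ≈ 23.853.
The bisector from A has length 2·b·c·cos(∠A/2)/(b+c) ≈ 22.711.

22.7108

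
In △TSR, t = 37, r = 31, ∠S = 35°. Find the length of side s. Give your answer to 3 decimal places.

21.234

By the law of cosines, s² = r² + t² − 2·r·t·cos S = 450.87, so s ≈ 21.234.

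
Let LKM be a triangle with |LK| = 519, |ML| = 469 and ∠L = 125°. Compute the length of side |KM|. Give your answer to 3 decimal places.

876.671

By the law of cosines, |KM|² = |ML|² + |LK|² − 2·|ML|·|LK|·cos L = 7.6855e+05, so |KM| ≈ 876.67.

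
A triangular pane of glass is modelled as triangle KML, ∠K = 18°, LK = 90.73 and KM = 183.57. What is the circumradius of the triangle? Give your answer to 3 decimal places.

By the law of cosines, ML² = LK² + KM² − 2·LK·KM·cos K = 10250, so ML ≈ 101.24.
Area = ½·LK·KM·sin K ≈ 2573.4.
Circumradius = ML/(2 sin K) ≈ 163.81.

R ≈ 163.810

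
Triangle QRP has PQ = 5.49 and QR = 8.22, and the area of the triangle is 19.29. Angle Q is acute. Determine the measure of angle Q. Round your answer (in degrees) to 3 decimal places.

From area = ½·PQ·QR·sin Q, we get sin Q = 2·area/(PQ·QR) ≈ 0.85491.
Taking the acute solution, ∠Q ≈ 58.75°.

∠Q ≈ 58.749°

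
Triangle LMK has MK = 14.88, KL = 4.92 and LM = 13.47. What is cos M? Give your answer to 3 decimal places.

cos M ≈ 0.945

By the law of cosines, cos M = (LM² + MK² − KL²) / (2·LM·MK) ≈ 0.94457, so ∠M ≈ 19.17°.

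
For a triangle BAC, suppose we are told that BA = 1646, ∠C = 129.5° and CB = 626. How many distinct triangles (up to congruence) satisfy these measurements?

CB·sin C = 626·sin(129.5°) ≈ 483.
Since ∠C is not acute, a triangle exists only if BA > CB; here BA > CB, so there is exactly one triangle.

1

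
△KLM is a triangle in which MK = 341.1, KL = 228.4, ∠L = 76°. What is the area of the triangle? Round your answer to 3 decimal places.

34854.979

Law of sines: sin M = KL·sin L/MK ≈ 0.64971.
Since MK ≥ KL, only the acute value applies: ∠M ≈ 40.52°.
Then ∠K = 180° − ∠L − ∠M ≈ 63.48°.
Law of sines gives LM = MK·sin K/sin L ≈ 314.55.
Area = ½·MK·KL·sin K ≈ 34855.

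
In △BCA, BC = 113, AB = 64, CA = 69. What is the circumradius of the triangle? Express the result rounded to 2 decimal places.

R ≈ 63.02

By the law of cosines, cos B = (AB² + BC² − CA²) / (2·AB·BC) ≈ 0.83684, so ∠B ≈ 33.19°.
Circumradius = CA/(2 sin B) ≈ 63.019.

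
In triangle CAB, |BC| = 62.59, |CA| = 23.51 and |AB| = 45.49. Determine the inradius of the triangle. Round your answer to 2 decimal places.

6.47

Semiperimeter s = (45.49 + 62.59 + 23.51)/2 = 65.795.
Heron's formula: area = √(65.795·20.305·3.205·42.285) ≈ 425.51.
Inradius = area/s = 425.51/65.795 ≈ 6.4671.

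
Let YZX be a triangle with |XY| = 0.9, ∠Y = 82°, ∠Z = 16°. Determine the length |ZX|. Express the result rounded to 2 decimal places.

3.23

The third angle is ∠X = 180° − ∠Y − ∠Z = 82.00°.
Law of sines: |ZX| = |XY|·sin Y/sin Z ≈ 3.2334.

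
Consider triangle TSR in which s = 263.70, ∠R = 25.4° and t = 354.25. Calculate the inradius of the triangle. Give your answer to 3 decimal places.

51.371

By the law of cosines, r² = t² + s² − 2·t·s·cos R = 26259, so r ≈ 162.05.
Area = ½·t·s·sin R ≈ 20035.
Semiperimeter p = (354.25+263.7+162.05)/2 = 390.
Inradius = area/p = 20035/390 ≈ 51.371.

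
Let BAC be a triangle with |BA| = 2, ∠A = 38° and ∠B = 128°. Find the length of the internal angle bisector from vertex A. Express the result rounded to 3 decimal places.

The third angle is ∠C = 180° − ∠B − ∠A = 14.00°.
Law of sines: |AC| = |BA|·sin B/sin C ≈ 6.5146.
Law of sines: |CB| = |BA|·sin A/sin C ≈ 5.0898.
The bisector from A has length 2·|BA|·|AC|·cos(∠A/2)/(|BA|+|AC|) ≈ 2.8937.

t_A ≈ 2.894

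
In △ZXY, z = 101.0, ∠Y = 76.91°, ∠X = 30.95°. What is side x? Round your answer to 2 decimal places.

54.57

The third angle is ∠Z = 180° − ∠X − ∠Y = 72.14°.
Law of sines: x = z·sin X/sin Z ≈ 54.573.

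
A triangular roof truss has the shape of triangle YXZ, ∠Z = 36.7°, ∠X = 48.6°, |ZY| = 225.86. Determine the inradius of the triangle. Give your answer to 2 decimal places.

57.38

The third angle is ∠Y = 180° − ∠X − ∠Z = 94.70°.
Law of sines: |XZ| = |ZY|·sin Y/sin X ≈ 300.09.
Law of sines: |YX| = |ZY|·sin Z/sin X ≈ 179.95.
Area = ½·|ZY|·|XZ|·sin Z ≈ 20253.
Semiperimeter s = (300.09+225.86+179.95)/2 = 352.95.
Inradius = area/s = 20253/352.95 ≈ 57.382.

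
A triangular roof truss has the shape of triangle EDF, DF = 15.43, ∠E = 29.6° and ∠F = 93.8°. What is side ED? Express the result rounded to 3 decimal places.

The third angle is ∠D = 180° − ∠F − ∠E = 56.60°.
Law of sines: ED = DF·sin F/sin E ≈ 31.17.

31.170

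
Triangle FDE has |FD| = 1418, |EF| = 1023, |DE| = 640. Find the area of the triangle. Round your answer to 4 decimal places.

296548.6364

Semiperimeter s = (640 + 1023 + 1418)/2 = 1540.5.
Heron's formula: area = √(1540.5·900.5·517.5·122.5) ≈ 2.9655e+05.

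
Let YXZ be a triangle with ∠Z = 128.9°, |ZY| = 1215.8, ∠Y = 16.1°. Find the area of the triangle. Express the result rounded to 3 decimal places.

The third angle is ∠X = 180° − ∠Z − ∠Y = 35.00°.
Law of sines: |XZ| = |ZY|·sin Y/sin X ≈ 587.82.
Law of sines: |YX| = |ZY|·sin Z/sin X ≈ 1649.6.
Area = ½·|ZY|·|XZ|·sin Z ≈ 2.7809e+05.

278093.671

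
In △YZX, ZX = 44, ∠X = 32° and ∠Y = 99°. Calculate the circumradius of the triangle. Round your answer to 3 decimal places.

The third angle is ∠Z = 180° − ∠X − ∠Y = 49.00°.
Law of sines: XY = ZX·sin Z/sin Y ≈ 33.621.
Law of sines: YZ = ZX·sin X/sin Y ≈ 23.607.
Circumradius = ZX/(2 sin Y) ≈ 22.274.

R ≈ 22.274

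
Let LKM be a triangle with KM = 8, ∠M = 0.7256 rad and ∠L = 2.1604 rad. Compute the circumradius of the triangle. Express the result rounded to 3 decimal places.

R ≈ 4.813

The third angle is ∠K = π − ∠M − ∠L = 0.2556 rad.
Law of sines: ML = KM·sin K/sin L ≈ 2.4334.
Law of sines: LK = KM·sin M/sin L ≈ 6.3871.
Circumradius = KM/(2 sin L) ≈ 4.8125.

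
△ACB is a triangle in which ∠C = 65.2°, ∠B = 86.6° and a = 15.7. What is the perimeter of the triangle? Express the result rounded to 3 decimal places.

perimeter ≈ 79.025

The third angle is ∠A = 180° − ∠C − ∠B = 28.20°.
Law of sines: c = a·sin C/sin A ≈ 30.16.
Law of sines: b = a·sin B/sin A ≈ 33.165.
Semiperimeter s = (15.7+30.16+33.165)/2 = 39.513.
Perimeter = 15.7 + 30.16 + 33.165 = 79.025.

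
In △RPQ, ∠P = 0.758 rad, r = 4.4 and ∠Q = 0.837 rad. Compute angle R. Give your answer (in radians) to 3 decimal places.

∠R ≈ 1.547 rad

The third angle is ∠R = π − ∠P − ∠Q = 1.547 rad.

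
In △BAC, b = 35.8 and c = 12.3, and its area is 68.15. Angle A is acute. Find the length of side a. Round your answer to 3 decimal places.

From area = ½·c·b·sin A, we get sin A = 2·area/(c·b) ≈ 0.30953.
Taking the acute solution, ∠A ≈ 18.03°.
Law of cosines then gives a ≈ 24.403.

24.403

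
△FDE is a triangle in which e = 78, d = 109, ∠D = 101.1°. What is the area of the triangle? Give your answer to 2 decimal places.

area ≈ 2395.27

Law of sines: sin E = e·sin D/d ≈ 0.70221.
Since d ≥ e, only the acute value applies: ∠E ≈ 44.60°.
Then ∠F = 180° − ∠D − ∠E ≈ 34.30°.
Law of sines gives f = d·sin F/sin D ≈ 62.588.
Area = ½·d·e·sin F ≈ 2395.3.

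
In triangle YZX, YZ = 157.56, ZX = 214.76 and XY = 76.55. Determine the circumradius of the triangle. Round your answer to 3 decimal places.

By the law of cosines, cos Y = (XY² + YZ² − ZX²) / (2·XY·YZ) ≈ -0.63994, so ∠Y ≈ 129.79°.
Circumradius = ZX/(2 sin Y) ≈ 139.74.

R ≈ 139.740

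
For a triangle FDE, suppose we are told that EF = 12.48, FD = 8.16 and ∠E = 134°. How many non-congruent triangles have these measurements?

EF·sin E = 12.48·sin(134°) ≈ 8.977.
Since ∠E is not acute, a triangle exists only if FD > EF; here FD ≤ EF, so there is no triangle.

0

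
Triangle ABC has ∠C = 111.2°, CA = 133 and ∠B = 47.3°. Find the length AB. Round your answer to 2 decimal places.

The third angle is ∠A = 180° − ∠B − ∠C = 21.50°.
Law of sines: AB = CA·sin C/sin B ≈ 168.73.

168.73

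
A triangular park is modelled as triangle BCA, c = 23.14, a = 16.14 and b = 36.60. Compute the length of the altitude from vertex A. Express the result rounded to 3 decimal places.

15.870

Semiperimeter s = (36.6 + 23.14 + 16.14)/2 = 37.94.
Heron's formula: area = √(37.94·1.34·14.8·21.8) ≈ 128.07.
The altitude from A has length 2·area/a ≈ 15.87.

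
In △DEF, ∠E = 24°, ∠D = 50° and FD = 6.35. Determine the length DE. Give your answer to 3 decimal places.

The third angle is ∠F = 180° − ∠D − ∠E = 106.00°.
Law of sines: DE = FD·sin F/sin E ≈ 15.007.

15.007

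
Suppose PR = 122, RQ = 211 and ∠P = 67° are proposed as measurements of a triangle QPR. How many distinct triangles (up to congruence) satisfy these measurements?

1

PR·sin P = 122·sin(67°) ≈ 112.3.
Since RQ ≥ PR, exactly one triangle exists.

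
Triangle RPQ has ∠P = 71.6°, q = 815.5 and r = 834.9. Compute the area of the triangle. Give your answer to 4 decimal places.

Area = ½·q·r·sin P ≈ 3.2303e+05.

area ≈ 323026.3114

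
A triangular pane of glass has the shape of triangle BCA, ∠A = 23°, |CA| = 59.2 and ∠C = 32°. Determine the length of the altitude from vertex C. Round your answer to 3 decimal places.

h_C ≈ 23.131

The third angle is ∠B = 180° − ∠C − ∠A = 125.00°.
Law of sines: |AB| = |CA|·sin C/sin B ≈ 38.297.
Law of sines: |BC| = |CA|·sin A/sin B ≈ 28.238.
Area = ½·|CA|·|AB|·sin A ≈ 442.93.
The altitude from C has length 2·area/|AB| ≈ 23.131.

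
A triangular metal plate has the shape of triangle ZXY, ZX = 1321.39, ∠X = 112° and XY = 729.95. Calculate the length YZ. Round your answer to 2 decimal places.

By the law of cosines, YZ² = ZX² + XY² − 2·ZX·XY·cos X = 3.0016e+06, so YZ ≈ 1732.5.

1732.50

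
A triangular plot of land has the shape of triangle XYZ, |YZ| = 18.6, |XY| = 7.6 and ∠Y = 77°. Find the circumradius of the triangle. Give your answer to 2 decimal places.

By the law of cosines, |ZX|² = |XY|² + |YZ|² − 2·|XY|·|YZ|·cos Y = 340.12, so |ZX| ≈ 18.442.
Area = ½·|XY|·|YZ|·sin Y ≈ 68.868.
Circumradius = |ZX|/(2 sin Y) ≈ 9.4638.

9.46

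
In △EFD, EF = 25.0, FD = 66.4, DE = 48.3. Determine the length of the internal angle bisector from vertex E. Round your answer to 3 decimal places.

t_E ≈ 14.718

By the law of cosines, cos E = (DE² + EF² − FD²) / (2·DE·EF) ≈ -0.60086, so ∠E ≈ 126.93°.
The bisector from E has length 2·DE·EF·cos(∠E/2)/(DE+EF) ≈ 14.718.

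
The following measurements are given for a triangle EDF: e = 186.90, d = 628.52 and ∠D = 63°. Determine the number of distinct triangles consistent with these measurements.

e·sin D = 186.90·sin(63°) ≈ 166.5.
Since d ≥ e, exactly one triangle exists.

1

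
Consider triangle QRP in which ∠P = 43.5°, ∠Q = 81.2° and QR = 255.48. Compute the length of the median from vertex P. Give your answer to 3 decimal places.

312.248

The third angle is ∠R = 180° − ∠P − ∠Q = 55.30°.
Law of sines: RP = QR·sin Q/sin P ≈ 366.78.
Law of sines: PQ = QR·sin R/sin P ≈ 305.14.
Median from P: ½√(2·RP² + 2·PQ² − QR²) ≈ 312.25.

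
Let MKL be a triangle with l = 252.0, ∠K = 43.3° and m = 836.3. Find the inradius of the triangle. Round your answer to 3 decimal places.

By the law of cosines, k² = l² + m² − 2·l·m·cos K = 4.5615e+05, so k ≈ 675.39.
Area = ½·l·m·sin K ≈ 72267.
Semiperimeter s = (836.3+675.39+252)/2 = 881.84.
Inradius = area/s = 72267/881.84 ≈ 81.95.

81.950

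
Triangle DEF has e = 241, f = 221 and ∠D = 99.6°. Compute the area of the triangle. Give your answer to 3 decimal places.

Area = ½·e·f·sin D ≈ 26258.

26257.567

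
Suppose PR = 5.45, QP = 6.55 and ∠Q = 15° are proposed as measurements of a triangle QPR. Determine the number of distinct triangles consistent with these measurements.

QP·sin Q = 6.55·sin(15°) ≈ 1.695.
Since QP sin Q < PR < QP (1.695 < 5.45 < 6.55), two triangles exist.

2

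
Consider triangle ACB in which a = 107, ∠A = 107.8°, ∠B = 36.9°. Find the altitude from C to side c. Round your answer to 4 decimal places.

The third angle is ∠C = 180° − ∠B − ∠A = 35.30°.
Law of sines: c = a·sin C/sin A ≈ 64.939.
Law of sines: b = a·sin B/sin A ≈ 67.475.
Area = ½·a·c·sin B ≈ 2086.
The altitude from C has length 2·area/c ≈ 64.245.

h_C ≈ 64.2450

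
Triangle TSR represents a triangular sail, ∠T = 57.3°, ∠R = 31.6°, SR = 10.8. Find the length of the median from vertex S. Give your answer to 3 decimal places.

The third angle is ∠S = 180° − ∠R − ∠T = 91.10°.
Law of sines: RT = SR·sin S/sin T ≈ 12.832.
Law of sines: TS = SR·sin R/sin T ≈ 6.7249.
Median from S: ½√(2·TS² + 2·SR² − RT²) ≈ 6.3063.

6.306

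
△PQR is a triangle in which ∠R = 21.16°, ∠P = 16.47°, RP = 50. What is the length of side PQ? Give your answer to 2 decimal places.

The third angle is ∠Q = 180° − ∠R − ∠P = 142.37°.
Law of sines: PQ = RP·sin R/sin Q ≈ 29.561.

29.56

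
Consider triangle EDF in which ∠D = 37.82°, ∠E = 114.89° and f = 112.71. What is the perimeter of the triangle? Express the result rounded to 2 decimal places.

486.44

The third angle is ∠F = 180° − ∠E − ∠D = 27.29°.
Law of sines: e = f·sin E/sin F ≈ 222.99.
Law of sines: d = f·sin D/sin F ≈ 150.74.
Semiperimeter s = (222.99+150.74+112.71)/2 = 243.22.
Perimeter = 222.99 + 150.74 + 112.71 = 486.44.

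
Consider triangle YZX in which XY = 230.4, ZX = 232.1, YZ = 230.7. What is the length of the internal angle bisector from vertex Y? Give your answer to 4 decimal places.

By the law of cosines, cos Y = (XY² + YZ² − ZX²) / (2·XY·YZ) ≈ 0.49325, so ∠Y ≈ 60.45°.
The bisector from Y has length 2·XY·YZ·cos(∠Y/2)/(XY+YZ) ≈ 199.21.

t_Y ≈ 199.2127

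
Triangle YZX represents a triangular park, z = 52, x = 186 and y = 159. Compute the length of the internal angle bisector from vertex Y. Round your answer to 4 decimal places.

t_Y ≈ 73.1796

By the law of cosines, cos Y = (z² + x² − y²) / (2·z·x) ≈ 0.62133, so ∠Y ≈ 51.59°.
The bisector from Y has length 2·z·x·cos(∠Y/2)/(z+x) ≈ 73.18.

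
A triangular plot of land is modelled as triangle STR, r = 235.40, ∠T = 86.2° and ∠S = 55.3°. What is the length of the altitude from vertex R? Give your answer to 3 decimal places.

h_R ≈ 310.205

The third angle is ∠R = 180° − ∠S − ∠T = 38.50°.
Law of sines: s = r·sin S/sin R ≈ 310.89.
Law of sines: t = r·sin T/sin R ≈ 377.31.
Area = ½·r·s·sin T ≈ 36511.
The altitude from R has length 2·area/r ≈ 310.21.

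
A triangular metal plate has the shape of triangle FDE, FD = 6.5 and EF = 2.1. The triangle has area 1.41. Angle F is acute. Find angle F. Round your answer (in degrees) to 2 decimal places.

From area = ½·EF·FD·sin F, we get sin F = 2·area/(EF·FD) ≈ 0.20659.
Taking the acute solution, ∠F ≈ 11.92°.

11.92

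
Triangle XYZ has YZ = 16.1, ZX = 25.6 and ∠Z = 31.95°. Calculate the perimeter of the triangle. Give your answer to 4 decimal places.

By the law of cosines, XY² = YZ² + ZX² − 2·YZ·ZX·cos Z = 215.13, so XY ≈ 14.667.
Semiperimeter s = (16.1+25.6+14.667)/2 = 28.184.
Perimeter = 16.1 + 25.6 + 14.667 = 56.367.

perimeter ≈ 56.3672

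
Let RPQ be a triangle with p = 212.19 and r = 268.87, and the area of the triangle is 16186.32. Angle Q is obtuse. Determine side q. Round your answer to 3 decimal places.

From area = ½·r·p·sin Q, we get sin Q = 2·area/(r·p) ≈ 0.56743.
Taking the obtuse solution, ∠Q ≈ 2.5382 rad.
Law of cosines then gives q ≈ 459.64.

459.642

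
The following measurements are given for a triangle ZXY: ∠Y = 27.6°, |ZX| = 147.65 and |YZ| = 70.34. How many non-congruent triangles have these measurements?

1

|YZ|·sin Y = 70.34·sin(27.6°) ≈ 32.59.
Since |ZX| ≥ |YZ|, exactly one triangle exists.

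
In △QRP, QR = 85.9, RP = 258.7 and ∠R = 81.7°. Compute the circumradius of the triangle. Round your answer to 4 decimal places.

By the law of cosines, PQ² = QR² + RP² − 2·QR·RP·cos R = 67889, so PQ ≈ 260.55.
Area = ½·QR·RP·sin R ≈ 10995.
Circumradius = PQ/(2 sin R) ≈ 131.66.

131.6562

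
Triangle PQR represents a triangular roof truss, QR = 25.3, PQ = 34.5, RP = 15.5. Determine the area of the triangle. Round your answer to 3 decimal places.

area ≈ 180.118

Semiperimeter s = (25.3 + 15.5 + 34.5)/2 = 37.65.
Heron's formula: area = √(37.65·12.35·22.15·3.15) ≈ 180.12.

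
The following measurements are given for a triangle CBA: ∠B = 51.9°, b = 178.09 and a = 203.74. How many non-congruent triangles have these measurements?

2

a·sin B = 203.74·sin(51.9°) ≈ 160.3.
Since a sin B < b < a (160.3 < 178.09 < 203.74), two triangles exist.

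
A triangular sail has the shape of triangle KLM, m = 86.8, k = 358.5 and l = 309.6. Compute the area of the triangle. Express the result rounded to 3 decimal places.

Semiperimeter s = (358.5 + 309.6 + 86.8)/2 = 377.45.
Heron's formula: area = √(377.45·18.95·67.85·290.65) ≈ 11877.

11876.662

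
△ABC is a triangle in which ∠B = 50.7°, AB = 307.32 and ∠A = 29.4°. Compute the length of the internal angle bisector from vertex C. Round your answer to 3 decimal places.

The third angle is ∠C = 180° − ∠A − ∠B = 99.90°.
Law of sines: BC = AB·sin A/sin C ≈ 153.14.
Law of sines: CA = AB·sin B/sin C ≈ 241.41.
The bisector from C has length 2·BC·CA·cos(∠C/2)/(BC+CA) ≈ 120.59.

120.587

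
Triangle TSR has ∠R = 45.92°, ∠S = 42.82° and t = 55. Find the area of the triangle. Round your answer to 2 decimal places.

area ≈ 738.69

The third angle is ∠T = 180° − ∠S − ∠R = 91.26°.
Law of sines: s = t·sin S/sin T ≈ 37.392.
Law of sines: r = t·sin R/sin T ≈ 39.52.
Area = ½·t·s·sin R ≈ 738.69.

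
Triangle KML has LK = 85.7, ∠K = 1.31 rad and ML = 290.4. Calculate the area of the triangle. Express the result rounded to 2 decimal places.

Law of sines: sin M = LK·sin K/ML ≈ 0.28513.
Since ML ≥ LK, only the acute value applies: ∠M ≈ 0.289 rad.
Then ∠L = π − ∠K − ∠M ≈ 1.542 rad.
Law of sines gives KM = ML·sin L/sin K ≈ 300.44.
Area = ½·ML·LK·sin L ≈ 12439.

12438.64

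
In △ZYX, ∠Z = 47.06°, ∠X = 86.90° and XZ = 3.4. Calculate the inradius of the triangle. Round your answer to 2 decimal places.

The third angle is ∠Y = 180° − ∠X − ∠Z = 46.04°.
Law of sines: YX = XZ·sin Z/sin Y ≈ 3.4578.
Law of sines: ZY = XZ·sin X/sin Y ≈ 4.7165.
Area = ½·XZ·YX·sin X ≈ 5.8697.
Semiperimeter s = (3.4578+3.4+4.7165)/2 = 5.7871.
Inradius = area/s = 5.8697/5.7871 ≈ 1.0143.

1.01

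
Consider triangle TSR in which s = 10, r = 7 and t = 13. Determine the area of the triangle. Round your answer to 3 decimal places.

area ≈ 34.641

Semiperimeter p = (13 + 10 + 7)/2 = 15.
Heron's formula: area = √(15·2·5·8) ≈ 34.641.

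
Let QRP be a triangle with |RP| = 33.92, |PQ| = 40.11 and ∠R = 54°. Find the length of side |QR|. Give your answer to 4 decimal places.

49.1910

Law of sines: sin Q = |RP|·sin R/|PQ| ≈ 0.68416.
Since |PQ| ≥ |RP|, only the acute value applies: ∠Q ≈ 43.17°.
Then ∠P = 180° − ∠R − ∠Q ≈ 82.83°.
Law of sines gives |QR| = |PQ|·sin P/sin R ≈ 49.191.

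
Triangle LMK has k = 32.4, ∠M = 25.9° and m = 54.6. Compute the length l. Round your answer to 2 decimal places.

Law of sines: sin K = k·sin M/m ≈ 0.25920.
Since m ≥ k, only the acute value applies: ∠K ≈ 15.02°.
Then ∠L = 180° − ∠M − ∠K ≈ 139.08°.
Law of sines gives l = m·sin L/sin M ≈ 81.88.

81.88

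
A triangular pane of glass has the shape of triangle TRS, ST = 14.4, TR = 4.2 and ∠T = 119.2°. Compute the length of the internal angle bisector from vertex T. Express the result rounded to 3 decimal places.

t_T ≈ 3.291

By the law of cosines, RS² = ST² + TR² − 2·ST·TR·cos T = 284.01, so RS ≈ 16.853.
The bisector from T has length 2·ST·TR·cos(∠T/2)/(ST+TR) ≈ 3.2909.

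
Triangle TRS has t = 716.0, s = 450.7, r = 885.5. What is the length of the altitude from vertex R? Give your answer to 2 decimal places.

Semiperimeter p = (716 + 885.5 + 450.7)/2 = 1026.1.
Heron's formula: area = √(1026.1·310.1·140.6·575.4) ≈ 1.6044e+05.
The altitude from R has length 2·area/r ≈ 362.38.

h_R ≈ 362.38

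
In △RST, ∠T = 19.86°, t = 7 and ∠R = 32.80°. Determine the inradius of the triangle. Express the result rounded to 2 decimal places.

1.80

The third angle is ∠S = 180° − ∠T − ∠R = 127.34°.
Law of sines: r = t·sin R/sin T ≈ 11.162.
Law of sines: s = t·sin S/sin T ≈ 16.382.
Area = ½·t·r·sin S ≈ 31.06.
Semiperimeter p = (11.162+16.382+7)/2 = 17.272.
Inradius = area/p = 31.06/17.272 ≈ 1.7983.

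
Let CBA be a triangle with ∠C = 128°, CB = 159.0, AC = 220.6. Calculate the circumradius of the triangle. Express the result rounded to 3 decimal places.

R ≈ 217.160

By the law of cosines, BA² = AC² + CB² − 2·AC·CB·cos C = 1.1713e+05, so BA ≈ 342.25.
Area = ½·AC·CB·sin C ≈ 13820.
Circumradius = BA/(2 sin C) ≈ 217.16.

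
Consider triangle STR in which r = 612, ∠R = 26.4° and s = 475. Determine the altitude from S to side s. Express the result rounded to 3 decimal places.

Law of sines: sin S = s·sin R/r ≈ 0.34510.
Since r ≥ s, only the acute value applies: ∠S ≈ 20.19°.
Then ∠T = 180° − ∠R − ∠S ≈ 133.41°.
Law of sines gives t = r·sin T/sin R ≈ 999.87.
Area = ½·r·s·sin T ≈ 1.0559e+05.
The altitude from S has length 2·area/s ≈ 444.58.

444.575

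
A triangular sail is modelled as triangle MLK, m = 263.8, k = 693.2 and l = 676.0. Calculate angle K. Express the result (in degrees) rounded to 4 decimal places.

By the law of cosines, cos K = (m² + l² − k²) / (2·m·l) ≈ 0.12909, so ∠K ≈ 82.58°.

∠K ≈ 82.5831°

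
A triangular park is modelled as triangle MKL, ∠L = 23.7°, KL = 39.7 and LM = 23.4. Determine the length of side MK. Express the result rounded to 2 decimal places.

20.55

By the law of cosines, MK² = KL² + LM² − 2·KL·LM·cos L = 422.39, so MK ≈ 20.552.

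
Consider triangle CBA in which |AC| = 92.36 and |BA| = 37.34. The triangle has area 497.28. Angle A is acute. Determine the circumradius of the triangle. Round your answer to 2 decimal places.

R ≈ 99.90

From area = ½·|BA|·|AC|·sin A, we get sin A = 2·area/(|BA|·|AC|) ≈ 0.28839.
Taking the acute solution, ∠A ≈ 16.76°.
Law of cosines then gives |CB| ≈ 57.622.
Circumradius = |CB|/(2 sin A) ≈ 99.904.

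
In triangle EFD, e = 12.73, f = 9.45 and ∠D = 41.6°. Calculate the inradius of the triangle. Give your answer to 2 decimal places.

By the law of cosines, d² = e² + f² − 2·e·f·cos D = 71.437, so d ≈ 8.4521.
Area = ½·e·f·sin D ≈ 39.935.
Semiperimeter s = (12.73+9.45+8.4521)/2 = 15.316.
Inradius = area/s = 39.935/15.316 ≈ 2.6074.

r ≈ 2.61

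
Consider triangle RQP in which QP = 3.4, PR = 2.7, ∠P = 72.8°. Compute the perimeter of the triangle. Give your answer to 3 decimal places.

perimeter ≈ 9.763

By the law of cosines, RQ² = QP² + PR² − 2·QP·PR·cos P = 13.421, so RQ ≈ 3.6634.
Semiperimeter s = (3.4+2.7+3.6634)/2 = 4.8817.
Perimeter = 3.4 + 2.7 + 3.6634 = 9.7634.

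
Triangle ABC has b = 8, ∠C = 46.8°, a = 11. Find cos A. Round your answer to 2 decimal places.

cos A ≈ 0.06

By the law of cosines, c² = a² + b² − 2·a·b·cos C = 64.52, so c ≈ 8.0324.
Law of cosines again: cos A = (b² + c² − a²)/(2·b·c) ≈ 0.05851, so ∠A ≈ 86.65°.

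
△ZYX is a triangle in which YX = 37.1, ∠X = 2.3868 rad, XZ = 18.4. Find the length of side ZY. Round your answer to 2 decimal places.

By the law of cosines, ZY² = YX² + XZ² − 2·YX·XZ·cos X = 2709.5, so ZY ≈ 52.052.

52.05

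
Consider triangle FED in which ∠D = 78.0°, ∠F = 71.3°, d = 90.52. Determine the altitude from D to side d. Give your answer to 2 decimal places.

44.75

The third angle is ∠E = 180° − ∠D − ∠F = 30.70°.
Law of sines: f = d·sin F/sin D ≈ 87.657.
Law of sines: e = d·sin E/sin D ≈ 47.247.
Area = ½·d·f·sin E ≈ 2025.5.
The altitude from D has length 2·area/d ≈ 44.753.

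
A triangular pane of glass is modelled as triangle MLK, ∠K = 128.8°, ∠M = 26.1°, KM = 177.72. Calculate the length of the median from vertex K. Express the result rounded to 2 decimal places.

The third angle is ∠L = 180° − ∠K − ∠M = 25.10°.
Law of sines: LK = KM·sin M/sin L ≈ 184.31.
Law of sines: ML = KM·sin K/sin L ≈ 326.51.
Median from K: ½√(2·LK² + 2·KM² − ML²) ≈ 78.271.

m_K ≈ 78.27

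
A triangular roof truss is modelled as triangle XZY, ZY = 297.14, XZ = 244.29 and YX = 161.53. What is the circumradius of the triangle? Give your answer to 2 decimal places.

148.65

By the law of cosines, cos X = (YX² + XZ² − ZY²) / (2·YX·XZ) ≈ -0.03196, so ∠X ≈ 91.83°.
Circumradius = ZY/(2 sin X) ≈ 148.65.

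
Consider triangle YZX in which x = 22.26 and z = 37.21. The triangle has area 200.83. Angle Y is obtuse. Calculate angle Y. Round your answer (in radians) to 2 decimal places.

From area = ½·z·x·sin Y, we get sin Y = 2·area/(z·x) ≈ 0.48492.
Taking the obtuse solution, ∠Y ≈ 2.6353 rad.

2.64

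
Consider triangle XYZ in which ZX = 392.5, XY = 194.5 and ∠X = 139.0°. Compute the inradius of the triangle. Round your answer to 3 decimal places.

43.888

By the law of cosines, YZ² = ZX² + XY² − 2·ZX·XY·cos X = 3.0712e+05, so YZ ≈ 554.18.
Area = ½·ZX·XY·sin X ≈ 25042.
Semiperimeter s = (554.18+392.5+194.5)/2 = 570.59.
Inradius = area/s = 25042/570.59 ≈ 43.888.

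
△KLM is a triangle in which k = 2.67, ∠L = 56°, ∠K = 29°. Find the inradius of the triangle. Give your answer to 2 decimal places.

r ≈ 0.95

The third angle is ∠M = 180° − ∠K − ∠L = 95.00°.
Law of sines: l = k·sin L/sin K ≈ 4.5658.
Law of sines: m = k·sin M/sin K ≈ 5.4864.
Area = ½·k·l·sin M ≈ 6.0721.
Semiperimeter s = (2.67+4.5658+5.4864)/2 = 6.3611.
Inradius = area/s = 6.0721/6.3611 ≈ 0.95457.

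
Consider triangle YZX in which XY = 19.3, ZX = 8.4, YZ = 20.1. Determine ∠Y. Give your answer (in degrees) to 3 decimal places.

By the law of cosines, cos Y = (XY² + YZ² − ZX²) / (2·XY·YZ) ≈ 0.90988, so ∠Y ≈ 24.51°.

24.511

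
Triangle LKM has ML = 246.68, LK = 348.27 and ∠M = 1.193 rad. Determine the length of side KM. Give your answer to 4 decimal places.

Law of sines: sin K = ML·sin M/LK ≈ 0.65835.
Since LK ≥ ML, only the acute value applies: ∠K ≈ 0.719 rad.
Then ∠L = π − ∠M − ∠K ≈ 1.230 rad.
Law of sines gives KM = LK·sin L/sin M ≈ 353.14.

353.1402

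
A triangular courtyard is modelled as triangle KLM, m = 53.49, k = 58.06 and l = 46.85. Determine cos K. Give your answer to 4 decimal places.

By the law of cosines, cos K = (l² + m² − k²) / (2·l·m) ≈ 0.33622, so ∠K ≈ 70.35°.

0.3362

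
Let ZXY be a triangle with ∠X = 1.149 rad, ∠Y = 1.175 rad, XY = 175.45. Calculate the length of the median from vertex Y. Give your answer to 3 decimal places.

m_Y ≈ 164.785

The third angle is ∠Z = π − ∠X − ∠Y = 0.818 rad.
Law of sines: YZ = XY·sin X/sin Z ≈ 219.43.
Law of sines: ZX = XY·sin Y/sin Z ≈ 221.91.
Median from Y: ½√(2·XY² + 2·YZ² − ZX²) ≈ 164.79.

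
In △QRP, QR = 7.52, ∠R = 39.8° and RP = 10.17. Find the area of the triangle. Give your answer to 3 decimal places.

Area = ½·QR·RP·sin R ≈ 24.477.

24.477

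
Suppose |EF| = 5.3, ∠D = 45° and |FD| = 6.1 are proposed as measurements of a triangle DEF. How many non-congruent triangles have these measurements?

|FD|·sin D = 6.1·sin(45°) ≈ 4.313.
Since |FD| sin D < |EF| < |FD| (4.313 < 5.3 < 6.1), two triangles exist.

2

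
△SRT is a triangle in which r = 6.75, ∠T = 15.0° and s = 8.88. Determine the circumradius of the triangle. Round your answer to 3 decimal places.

By the law of cosines, t² = s² + r² − 2·s·r·cos T = 8.6217, so t ≈ 2.9363.
Area = ½·s·r·sin T ≈ 7.7568.
Circumradius = t/(2 sin T) ≈ 5.6724.

5.672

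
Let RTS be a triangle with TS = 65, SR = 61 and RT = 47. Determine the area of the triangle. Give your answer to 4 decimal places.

area ≈ 1368.6611

Semiperimeter s = (65 + 61 + 47)/2 = 86.5.
Heron's formula: area = √(86.5·21.5·25.5·39.5) ≈ 1368.7.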